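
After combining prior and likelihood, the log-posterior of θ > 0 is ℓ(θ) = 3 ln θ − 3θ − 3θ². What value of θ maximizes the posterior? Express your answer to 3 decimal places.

θ̂_MAP = 0.500

ℓ'(θ) = 3/θ − 3 − 6θ. Setting this to zero and multiplying by θ: 6θ² + 3θ − 3 = 0.
θ = (−3 + √(3² + 4·6·3)) / (2·6) = (−3 + √81) / 12 = (−3 + 9)/12 = 1/2.
ℓ''(θ) = −3/θ² − 6 < 0, confirming a maximum.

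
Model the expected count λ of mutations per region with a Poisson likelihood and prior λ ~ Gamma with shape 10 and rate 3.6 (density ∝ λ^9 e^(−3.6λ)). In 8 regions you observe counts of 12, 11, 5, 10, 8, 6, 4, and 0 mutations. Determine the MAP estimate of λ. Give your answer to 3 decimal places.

λ̂_MAP = 5.603

Σxᵢ = 12+11+5+10+8+6+4+0 = 56, with n = 8.
Posterior ∝ λ^9e^(−3.6λ) · λ^56e^(−8λ) = λ^65e^(−11.6λ), i.e. Gamma(shape=66, rate=11.6).
The mode of a Gamma(a, b) with a ≥ 1 (shape–rate) is (a−1)/b = 65/11.6 ≈ 5.603.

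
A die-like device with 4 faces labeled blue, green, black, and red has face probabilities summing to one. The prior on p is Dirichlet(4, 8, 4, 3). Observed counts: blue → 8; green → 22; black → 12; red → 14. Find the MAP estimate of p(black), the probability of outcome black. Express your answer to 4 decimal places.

The posterior is Dirichlet(αᵢ + nᵢ) = Dirichlet(12, 30, 16, 17).
For a Dirichlet(a₁,…,a_K) with all aᵢ > 1, the mode has j-th component (aⱼ − 1)/(Σaᵢ − K).
Here Σaᵢ = 75 and K = 4, so p(black) = (16 − 1)/(75 − 4) = 15/71 ≈ 0.2113.

MAP estimate of p(black) = 0.2113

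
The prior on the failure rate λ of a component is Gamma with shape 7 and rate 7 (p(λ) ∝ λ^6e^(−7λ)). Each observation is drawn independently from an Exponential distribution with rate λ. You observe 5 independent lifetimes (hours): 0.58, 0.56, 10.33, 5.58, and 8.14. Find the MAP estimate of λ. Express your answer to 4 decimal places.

λ̂_MAP = 0.3417

The Exponential(rate=λ) likelihood is ∝ λ^n e^(−λΣtᵢ). Here n = 5 and Σtᵢ = 0.58 + 0.56 + 10.33 + 5.58 + 8.14 = 25.19.
Posterior ∝ λ^6e^(−7λ) · λ^5e^(−25.19λ) = λ^11e^(−32.19λ), i.e. Gamma(12, 32.19).
Mode = (a−1)/b = 11/32.19 ≈ 0.3417.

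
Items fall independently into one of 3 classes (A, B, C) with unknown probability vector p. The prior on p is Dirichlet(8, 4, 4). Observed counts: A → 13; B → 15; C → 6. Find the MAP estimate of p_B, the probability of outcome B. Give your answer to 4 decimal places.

The posterior is Dirichlet(αᵢ + nᵢ) = Dirichlet(21, 19, 10).
For a Dirichlet(a₁,…,a_K) with all aᵢ > 1, the mode has j-th component (aⱼ − 1)/(Σaᵢ − K).
Here Σaᵢ = 50 and K = 3, so p_B = (19 − 1)/(50 − 3) = 18/47 ≈ 0.3830.

MAP estimate of p_B = 0.3830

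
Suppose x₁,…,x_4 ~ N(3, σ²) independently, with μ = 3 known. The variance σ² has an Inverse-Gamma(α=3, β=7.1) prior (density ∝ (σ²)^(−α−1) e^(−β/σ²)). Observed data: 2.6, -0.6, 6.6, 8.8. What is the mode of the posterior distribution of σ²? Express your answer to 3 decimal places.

σ̂²_MAP = 6.160

Sum of squared deviations about the known mean: SS = (2.6−3)² + (-0.6−3)² + (6.6−3)² + (8.8−3)² = 59.72.
The Normal likelihood contributes (σ²)^(−n/2) exp(−SS/(2σ²)), so the posterior is Inverse-Gamma(α + n/2, β + SS/2) = Inverse-Gamma(5, 36.96).
The mode of Inverse-Gamma(a, b) is b/(a+1) = 36.96/6 ≈ 6.160.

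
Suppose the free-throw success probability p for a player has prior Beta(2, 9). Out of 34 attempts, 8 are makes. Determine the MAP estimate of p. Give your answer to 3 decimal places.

p̂_MAP = 0.209

Prior: Beta(2, 9).
Data: 8 successes in 34 trials. The binomial likelihood contributes p^8(1−p)^26, so the posterior is Beta(2+8, 9+26) = Beta(10, 35).
For Beta(a, b) with a, b > 1 the mode is (a−1)/(a+b−2) = 9/43 ≈ 0.209.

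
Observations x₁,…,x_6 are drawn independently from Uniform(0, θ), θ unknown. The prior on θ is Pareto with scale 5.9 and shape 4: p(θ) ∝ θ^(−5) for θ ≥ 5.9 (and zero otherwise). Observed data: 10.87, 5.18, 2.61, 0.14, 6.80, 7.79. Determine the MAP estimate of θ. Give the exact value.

The Uniform(0, θ) likelihood is θ^(−n) for θ ≥ max(xᵢ), zero otherwise. Here max(xᵢ) = 10.87.
Posterior ∝ θ^(−5) · θ^(−6) = θ^(−11) on θ ≥ max(5.9, 10.87) = 10.87.
This density is strictly decreasing in θ, so the posterior mode lies at the lower boundary of the support.

θ̂_MAP = 10.87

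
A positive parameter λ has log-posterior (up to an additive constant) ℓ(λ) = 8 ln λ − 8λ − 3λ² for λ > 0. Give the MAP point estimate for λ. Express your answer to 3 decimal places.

ℓ'(λ) = 8/λ − 8 − 6λ. Setting this to zero and multiplying by λ: 6λ² + 8λ − 8 = 0.
λ = (−8 + √(8² + 4·6·8)) / (2·6) = (−8 + √256) / 12 = (−8 + 16)/12 = 2/3.
ℓ''(λ) = −8/λ² − 6 < 0, confirming a maximum.

λ̂_MAP = 0.667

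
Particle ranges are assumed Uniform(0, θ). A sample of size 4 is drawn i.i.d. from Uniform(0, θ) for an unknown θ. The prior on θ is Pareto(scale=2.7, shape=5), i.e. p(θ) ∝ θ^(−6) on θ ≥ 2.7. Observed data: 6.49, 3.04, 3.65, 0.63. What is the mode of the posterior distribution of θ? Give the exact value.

θ̂_MAP = 6.49

The Uniform(0, θ) likelihood is θ^(−n) for θ ≥ max(xᵢ), zero otherwise. Here max(xᵢ) = 6.49.
Posterior ∝ θ^(−6) · θ^(−4) = θ^(−10) on θ ≥ max(2.7, 6.49) = 6.49.
This density is strictly decreasing in θ, so the posterior mode lies at the lower boundary of the support.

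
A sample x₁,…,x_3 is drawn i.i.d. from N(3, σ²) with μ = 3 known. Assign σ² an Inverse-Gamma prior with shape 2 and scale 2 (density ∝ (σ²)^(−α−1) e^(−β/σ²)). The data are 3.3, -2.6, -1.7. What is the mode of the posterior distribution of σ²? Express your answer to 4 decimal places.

σ̂²_MAP = 6.3933

Sum of squared deviations about the known mean: SS = (3.3−3)² + (-2.6−3)² + (-1.7−3)² = 53.54.
The Normal likelihood contributes (σ²)^(−n/2) exp(−SS/(2σ²)), so the posterior is Inverse-Gamma(α + n/2, β + SS/2) = Inverse-Gamma(3.5, 28.77).
The mode of Inverse-Gamma(a, b) is b/(a+1) = 28.77/4.5 ≈ 6.3933.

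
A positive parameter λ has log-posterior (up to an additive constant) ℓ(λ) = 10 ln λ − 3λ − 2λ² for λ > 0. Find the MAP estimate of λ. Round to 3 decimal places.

ℓ'(λ) = 10/λ − 3 − 4λ. Setting this to zero and multiplying by λ: 4λ² + 3λ − 10 = 0.
λ = (−3 + √(3² + 4·4·10)) / (2·4) = (−3 + √169) / 8 = (−3 + 13)/8 = 5/4.
ℓ''(λ) = −10/λ² − 4 < 0, confirming a maximum.

λ̂_MAP = 1.250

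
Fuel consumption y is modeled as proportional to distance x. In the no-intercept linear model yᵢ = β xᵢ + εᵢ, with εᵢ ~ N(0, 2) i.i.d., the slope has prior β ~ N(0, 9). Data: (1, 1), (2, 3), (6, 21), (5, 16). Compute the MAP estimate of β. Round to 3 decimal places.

β̂_MAP = 3.216

log p(β | y) = −Σ(yᵢ − βxᵢ)²/(2·2) − β²/(2·9) + const.
Setting the derivative to zero: Σxᵢ(yᵢ − βxᵢ)/2 − β/9 = 0, so β = Σxᵢyᵢ / (Σxᵢ² + σ²/τ²).
Σxᵢyᵢ = 1·1 + 2·3 + 6·21 + 5·16 = 213; Σxᵢ² = 66; σ²/τ² = 2/9.
β̂_MAP = 213 / (66 + 2/9) = 213/(596/9) = 1917/596 ≈ 3.216.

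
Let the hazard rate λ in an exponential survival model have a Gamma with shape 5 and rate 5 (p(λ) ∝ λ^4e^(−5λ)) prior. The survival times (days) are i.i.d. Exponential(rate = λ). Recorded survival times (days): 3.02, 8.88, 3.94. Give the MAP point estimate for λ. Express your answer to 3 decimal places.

The Exponential(rate=λ) likelihood is ∝ λ^n e^(−λΣtᵢ). Here n = 3 and Σtᵢ = 3.02 + 8.88 + 3.94 = 15.84.
Posterior ∝ λ^4e^(−5λ) · λ^3e^(−15.84λ) = λ^7e^(−20.84λ), i.e. Gamma(8, 20.84).
Mode = (a−1)/b = 7/20.84 ≈ 0.336.

λ̂_MAP = 0.336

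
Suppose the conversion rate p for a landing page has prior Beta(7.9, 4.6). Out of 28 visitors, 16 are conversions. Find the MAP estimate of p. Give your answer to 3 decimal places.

p̂_MAP = 0.595

Prior: Beta(7.9, 4.6).
Data: 16 successes in 28 trials. The binomial likelihood contributes p^16(1−p)^12, so the posterior is Beta(7.9+16, 4.6+12) = Beta(23.9, 16.6).
For Beta(a, b) with a, b > 1 the mode is (a−1)/(a+b−2) = 22.9/38.5 ≈ 0.595.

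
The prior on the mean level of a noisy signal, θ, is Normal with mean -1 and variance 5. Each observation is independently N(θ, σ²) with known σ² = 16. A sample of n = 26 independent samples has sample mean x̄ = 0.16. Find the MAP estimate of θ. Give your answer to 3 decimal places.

n = 26, x̄ = 0.16.
For a Normal prior and Normal likelihood with known variance, the posterior is Normal; its mode equals its mean, the precision-weighted average.
Prior precision 1/σ₀² = 1/5 = 0.2; data precision n/σ² = 26/16 = 1.625.
θ̂ = (0.2·(-1) + 1.625·0.16) / (0.2 + 1.625) = 0.06/1.825 = 12/365 ≈ 0.033.

θ̂_MAP = 0.033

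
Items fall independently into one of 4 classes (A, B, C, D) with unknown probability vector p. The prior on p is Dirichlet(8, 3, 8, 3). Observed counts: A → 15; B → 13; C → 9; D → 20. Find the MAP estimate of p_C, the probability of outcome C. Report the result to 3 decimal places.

The posterior is Dirichlet(αᵢ + nᵢ) = Dirichlet(23, 16, 17, 23).
For a Dirichlet(a₁,…,a_K) with all aᵢ > 1, the mode has j-th component (aⱼ − 1)/(Σaᵢ − K).
Here Σaᵢ = 79 and K = 4, so p_C = (17 − 1)/(79 − 4) = 16/75 ≈ 0.213.

MAP estimate of p_C = 0.213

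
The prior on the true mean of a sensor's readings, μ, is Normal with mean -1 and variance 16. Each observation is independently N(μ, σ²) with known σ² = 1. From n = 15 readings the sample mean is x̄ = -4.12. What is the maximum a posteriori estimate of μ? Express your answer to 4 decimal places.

μ̂_MAP = -4.1071

n = 15, x̄ = -4.12.
For a Normal prior and Normal likelihood with known variance, the posterior is Normal; its mode equals its mean, the precision-weighted average.
Prior precision 1/σ₀² = 1/16 = 0.0625; data precision n/σ² = 15/1 = 15.
μ̂ = (0.0625·(-1) + 15·(-4.12)) / (0.0625 + 15) = (-61.8625)/15.0625 = -4949/1205 ≈ -4.1071.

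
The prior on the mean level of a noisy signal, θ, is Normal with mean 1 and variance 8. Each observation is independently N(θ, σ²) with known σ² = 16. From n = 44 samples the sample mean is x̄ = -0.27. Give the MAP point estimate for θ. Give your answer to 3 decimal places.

n = 44, x̄ = -0.27.
For a Normal prior and Normal likelihood with known variance, the posterior is Normal; its mode equals its mean, the precision-weighted average.
Prior precision 1/σ₀² = 1/8 = 0.125; data precision n/σ² = 44/16 = 2.75.
θ̂ = (0.125·1 + 2.75·(-0.27)) / (0.125 + 2.75) = (-0.6175)/2.875 = -247/1150 ≈ -0.215.

θ̂_MAP = -0.215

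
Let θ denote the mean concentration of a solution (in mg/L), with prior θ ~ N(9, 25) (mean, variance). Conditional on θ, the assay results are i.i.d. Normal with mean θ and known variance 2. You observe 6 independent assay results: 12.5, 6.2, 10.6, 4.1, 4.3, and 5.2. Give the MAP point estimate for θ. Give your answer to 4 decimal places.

θ̂_MAP = 7.1743

n = 6; x̄ = (12.5 + 6.2 + 10.6 + 4.1 + 4.3 + 5.2)/6 = 42.9/6 = 7.15.
For a Normal prior and Normal likelihood with known variance, the posterior is Normal; its mode equals its mean, the precision-weighted average.
Prior precision 1/σ₀² = 1/25 = 0.04; data precision n/σ² = 6/2 = 3.
θ̂ = (0.04·9 + 3·7.15) / (0.04 + 3) = 21.81/3.04 = 2181/304 ≈ 7.1743.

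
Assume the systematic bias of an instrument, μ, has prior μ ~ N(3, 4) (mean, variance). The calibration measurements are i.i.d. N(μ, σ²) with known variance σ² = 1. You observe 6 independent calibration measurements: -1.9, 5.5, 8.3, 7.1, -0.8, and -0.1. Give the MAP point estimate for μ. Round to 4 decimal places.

μ̂_MAP = 3.0160

n = 6; x̄ = ((-1.9) + 5.5 + 8.3 + 7.1 + (-0.8) + (-0.1))/6 = 18.1/6 = 181/60 ≈ 3.0167.
For a Normal prior and Normal likelihood with known variance, the posterior is Normal; its mode equals its mean, the precision-weighted average.
Prior precision 1/σ₀² = 1/4 = 0.25; data precision n/σ² = 6/1 = 6.
μ̂ = (0.25·3 + 6·(181/60)) / (0.25 + 6) = 18.85/6.25 = 3.0160.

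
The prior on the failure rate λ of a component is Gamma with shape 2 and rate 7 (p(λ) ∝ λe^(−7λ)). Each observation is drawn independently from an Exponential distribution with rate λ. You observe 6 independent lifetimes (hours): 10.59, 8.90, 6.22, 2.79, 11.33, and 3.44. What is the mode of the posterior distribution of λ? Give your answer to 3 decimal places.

The Exponential(rate=λ) likelihood is ∝ λ^n e^(−λΣtᵢ). Here n = 6 and Σtᵢ = 10.59 + 8.90 + 6.22 + 2.79 + 11.33 + 3.44 = 43.27.
Posterior ∝ λe^(−7λ) · λ^6e^(−43.27λ) = λ^7e^(−50.27λ), i.e. Gamma(8, 50.27).
Mode = (a−1)/b = 7/50.27 ≈ 0.139.

λ̂_MAP = 0.139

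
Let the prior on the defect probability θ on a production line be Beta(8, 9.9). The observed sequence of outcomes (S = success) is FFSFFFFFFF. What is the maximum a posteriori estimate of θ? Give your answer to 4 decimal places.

θ̂_MAP = 0.3089

Prior: Beta(8, 9.9).
Data: 1 success in 10 trials (from the sequence). The binomial likelihood contributes θ(1−θ)^9, so the posterior is Beta(8+1, 9.9+9) = Beta(9, 18.9).
For Beta(a, b) with a, b > 1 the mode is (a−1)/(a+b−2) = 8/25.9 ≈ 0.3089.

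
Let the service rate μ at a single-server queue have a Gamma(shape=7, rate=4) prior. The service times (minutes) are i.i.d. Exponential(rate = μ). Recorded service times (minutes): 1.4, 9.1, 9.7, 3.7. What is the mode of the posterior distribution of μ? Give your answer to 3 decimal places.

μ̂_MAP = 0.358

The Exponential(rate=μ) likelihood is ∝ μ^n e^(−μΣtᵢ). Here n = 4 and Σtᵢ = 1.4 + 9.1 + 9.7 + 3.7 = 23.9.
Posterior ∝ μ^6e^(−4μ) · μ^4e^(−23.9μ) = μ^10e^(−27.9μ), i.e. Gamma(11, 27.9).
Mode = (a−1)/b = 10/27.9 ≈ 0.358.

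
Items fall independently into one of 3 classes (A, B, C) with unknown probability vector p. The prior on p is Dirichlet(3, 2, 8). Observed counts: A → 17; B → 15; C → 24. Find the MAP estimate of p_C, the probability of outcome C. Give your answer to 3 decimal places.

The posterior is Dirichlet(αᵢ + nᵢ) = Dirichlet(20, 17, 32).
For a Dirichlet(a₁,…,a_K) with all aᵢ > 1, the mode has j-th component (aⱼ − 1)/(Σaᵢ − K).
Here Σaᵢ = 69 and K = 3, so p_C = (32 − 1)/(69 − 3) = 31/66 ≈ 0.470.

MAP estimate of p_C = 0.470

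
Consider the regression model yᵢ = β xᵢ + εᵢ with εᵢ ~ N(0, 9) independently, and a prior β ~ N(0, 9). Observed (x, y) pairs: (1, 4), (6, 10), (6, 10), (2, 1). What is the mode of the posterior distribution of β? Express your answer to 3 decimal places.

β̂_MAP = 1.615

log p(β | y) = −Σ(yᵢ − βxᵢ)²/(2·9) − β²/(2·9) + const.
Setting the derivative to zero: Σxᵢ(yᵢ − βxᵢ)/9 − β/9 = 0, so β = Σxᵢyᵢ / (Σxᵢ² + σ²/τ²).
Σxᵢyᵢ = 1·4 + 6·10 + 6·10 + 2·1 = 126; Σxᵢ² = 77; σ²/τ² = 1.
β̂_MAP = 126 / (77 + 1) = 126/78 ≈ 1.615.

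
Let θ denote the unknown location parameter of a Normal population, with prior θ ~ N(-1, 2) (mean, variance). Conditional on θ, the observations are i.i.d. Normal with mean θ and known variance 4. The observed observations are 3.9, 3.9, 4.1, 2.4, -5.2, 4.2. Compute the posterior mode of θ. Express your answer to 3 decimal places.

θ̂_MAP = 1.413

n = 6; x̄ = (3.9 + 3.9 + 4.1 + 2.4 + (-5.2) + 4.2)/6 = 13.3/6 = 133/60 ≈ 2.2167.
For a Normal prior and Normal likelihood with known variance, the posterior is Normal; its mode equals its mean, the precision-weighted average.
Prior precision 1/σ₀² = 1/2 = 0.5; data precision n/σ² = 6/4 = 1.5.
θ̂ = (0.5·(-1) + 1.5·(133/60)) / (0.5 + 1.5) = 2.825/2 = 1.4125 ≈ 1.413.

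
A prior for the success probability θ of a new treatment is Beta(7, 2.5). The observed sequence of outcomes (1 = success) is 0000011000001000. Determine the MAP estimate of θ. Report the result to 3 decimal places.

θ̂_MAP = 0.383

Prior: Beta(7, 2.5).
Data: 3 successes in 16 trials (from the sequence). The binomial likelihood contributes θ^3(1−θ)^13, so the posterior is Beta(7+3, 2.5+13) = Beta(10, 15.5).
For Beta(a, b) with a, b > 1 the mode is (a−1)/(a+b−2) = 9/23.5 ≈ 0.383.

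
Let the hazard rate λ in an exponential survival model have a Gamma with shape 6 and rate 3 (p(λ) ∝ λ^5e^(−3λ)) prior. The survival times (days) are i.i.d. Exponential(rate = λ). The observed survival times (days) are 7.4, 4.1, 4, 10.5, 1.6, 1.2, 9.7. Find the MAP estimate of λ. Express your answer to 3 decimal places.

The Exponential(rate=λ) likelihood is ∝ λ^n e^(−λΣtᵢ). Here n = 7 and Σtᵢ = 7.4 + 4.1 + 4 + 10.5 + 1.6 + 1.2 + 9.7 = 38.5.
Posterior ∝ λ^5e^(−3λ) · λ^7e^(−38.5λ) = λ^12e^(−41.5λ), i.e. Gamma(13, 41.5).
Mode = (a−1)/b = 12/41.5 ≈ 0.289.

λ̂_MAP = 0.289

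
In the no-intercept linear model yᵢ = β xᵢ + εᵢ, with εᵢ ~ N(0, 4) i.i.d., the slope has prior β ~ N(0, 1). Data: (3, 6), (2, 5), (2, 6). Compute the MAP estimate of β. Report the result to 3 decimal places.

log p(β | y) = −Σ(yᵢ − βxᵢ)²/(2·4) − β²/(2·1) + const.
Setting the derivative to zero: Σxᵢ(yᵢ − βxᵢ)/4 − β/1 = 0, so β = Σxᵢyᵢ / (Σxᵢ² + σ²/τ²).
Σxᵢyᵢ = 3·6 + 2·5 + 2·6 = 40; Σxᵢ² = 17; σ²/τ² = 4.
β̂_MAP = 40 / (17 + 4) = 40/21 ≈ 1.905.

β̂_MAP = 1.905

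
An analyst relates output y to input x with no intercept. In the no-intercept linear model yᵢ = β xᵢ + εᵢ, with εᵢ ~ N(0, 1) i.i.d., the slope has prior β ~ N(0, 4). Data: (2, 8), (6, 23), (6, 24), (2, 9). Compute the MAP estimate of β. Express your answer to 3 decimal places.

β̂_MAP = 3.938

log p(β | y) = −Σ(yᵢ − βxᵢ)²/(2·1) − β²/(2·4) + const.
Setting the derivative to zero: Σxᵢ(yᵢ − βxᵢ)/1 − β/4 = 0, so β = Σxᵢyᵢ / (Σxᵢ² + σ²/τ²).
Σxᵢyᵢ = 2·8 + 6·23 + 6·24 + 2·9 = 316; Σxᵢ² = 80; σ²/τ² = 0.25.
β̂_MAP = 316 / (80 + 0.25) = 316/80.25 ≈ 3.938.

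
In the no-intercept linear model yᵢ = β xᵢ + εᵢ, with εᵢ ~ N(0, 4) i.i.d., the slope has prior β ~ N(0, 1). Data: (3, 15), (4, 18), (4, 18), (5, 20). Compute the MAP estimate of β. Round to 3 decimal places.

log p(β | y) = −Σ(yᵢ − βxᵢ)²/(2·4) − β²/(2·1) + const.
Setting the derivative to zero: Σxᵢ(yᵢ − βxᵢ)/4 − β/1 = 0, so β = Σxᵢyᵢ / (Σxᵢ² + σ²/τ²).
Σxᵢyᵢ = 3·15 + 4·18 + 4·18 + 5·20 = 289; Σxᵢ² = 66; σ²/τ² = 4.
β̂_MAP = 289 / (66 + 4) = 289/70 ≈ 4.129.

β̂_MAP = 4.129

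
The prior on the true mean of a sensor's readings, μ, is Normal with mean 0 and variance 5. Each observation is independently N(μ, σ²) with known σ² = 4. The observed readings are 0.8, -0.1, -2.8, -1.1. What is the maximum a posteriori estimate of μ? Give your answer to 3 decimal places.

μ̂_MAP = -0.667

n = 4; x̄ = (0.8 + (-0.1) + (-2.8) + (-1.1))/4 = -3.2/4 = -0.8.
For a Normal prior and Normal likelihood with known variance, the posterior is Normal; its mode equals its mean, the precision-weighted average.
Prior precision 1/σ₀² = 1/5 = 0.2; data precision n/σ² = 4/4 = 1.
μ̂ = (0.2·0 + 1·(-0.8)) / (0.2 + 1) = (-0.8)/1.2 = -2/3 ≈ -0.667.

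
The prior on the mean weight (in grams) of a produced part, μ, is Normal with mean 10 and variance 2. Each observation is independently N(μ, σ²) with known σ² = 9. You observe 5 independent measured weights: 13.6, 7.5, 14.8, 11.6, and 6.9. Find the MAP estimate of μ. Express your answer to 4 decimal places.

n = 5; x̄ = (13.6 + 7.5 + 14.8 + 11.6 + 6.9)/5 = 54.4/5 = 10.88.
For a Normal prior and Normal likelihood with known variance, the posterior is Normal; its mode equals its mean, the precision-weighted average.
Prior precision 1/σ₀² = 1/2 = 0.5; data precision n/σ² = 5/9.
μ̂ = (0.5·10 + (5/9)·10.88) / (0.5 + 5/9) = (497/45)/(19/18) = 994/95 ≈ 10.4632.

μ̂_MAP = 10.4632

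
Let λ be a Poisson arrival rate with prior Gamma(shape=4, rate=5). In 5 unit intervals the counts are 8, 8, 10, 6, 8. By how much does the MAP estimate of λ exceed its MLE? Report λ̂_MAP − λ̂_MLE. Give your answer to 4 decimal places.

Σxᵢ = 40. Posterior is Gamma(44, 10); MAP = (44−1)/10 = 43/10 ≈ 4.30000.
MLE = x̄ = 40/5 ≈ 8.00000.
Difference = 43/10 − 40/5 = -37/10 ≈ -3.7000.

MAP − MLE = -3.7000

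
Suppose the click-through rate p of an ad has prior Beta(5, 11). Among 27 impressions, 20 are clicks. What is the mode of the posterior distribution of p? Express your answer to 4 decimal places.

Prior: Beta(5, 11).
Data: 20 successes in 27 trials. The binomial likelihood contributes p^20(1−p)^7, so the posterior is Beta(5+20, 11+7) = Beta(25, 18).
For Beta(a, b) with a, b > 1 the mode is (a−1)/(a+b−2) = 24/41 ≈ 0.5854.

p̂_MAP = 0.5854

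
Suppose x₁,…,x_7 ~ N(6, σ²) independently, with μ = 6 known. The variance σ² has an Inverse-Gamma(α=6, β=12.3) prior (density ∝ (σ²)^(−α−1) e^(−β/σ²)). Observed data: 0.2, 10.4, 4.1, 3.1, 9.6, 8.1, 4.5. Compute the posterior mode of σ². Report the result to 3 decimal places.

σ̂²_MAP = 5.202

Sum of squared deviations about the known mean: SS = (0.2−6)² + (10.4−6)² + (4.1−6)² + (3.1−6)² + (9.6−6)² + (8.1−6)² + (4.5−6)² = 84.64.
The Normal likelihood contributes (σ²)^(−n/2) exp(−SS/(2σ²)), so the posterior is Inverse-Gamma(α + n/2, β + SS/2) = Inverse-Gamma(9.5, 54.62).
The mode of Inverse-Gamma(a, b) is b/(a+1) = 54.62/10.5 ≈ 5.202.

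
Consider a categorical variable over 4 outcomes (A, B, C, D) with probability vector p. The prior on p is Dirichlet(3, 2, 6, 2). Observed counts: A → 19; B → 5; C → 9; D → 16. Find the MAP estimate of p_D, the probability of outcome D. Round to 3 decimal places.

MAP estimate of p_D = 0.293

The posterior is Dirichlet(αᵢ + nᵢ) = Dirichlet(22, 7, 15, 18).
For a Dirichlet(a₁,…,a_K) with all aᵢ > 1, the mode has j-th component (aⱼ − 1)/(Σaᵢ − K).
Here Σaᵢ = 62 and K = 4, so p_D = (18 − 1)/(62 − 4) = 17/58 ≈ 0.293.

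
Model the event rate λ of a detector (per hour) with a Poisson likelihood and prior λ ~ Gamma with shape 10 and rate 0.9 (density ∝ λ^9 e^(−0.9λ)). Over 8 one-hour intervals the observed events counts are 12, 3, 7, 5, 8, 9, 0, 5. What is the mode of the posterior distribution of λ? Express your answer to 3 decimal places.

λ̂_MAP = 6.517

Σxᵢ = 12+3+7+5+8+9+0+5 = 49, with n = 8.
Posterior ∝ λ^9e^(−0.9λ) · λ^49e^(−8λ) = λ^58e^(−8.9λ), i.e. Gamma(shape=59, rate=8.9).
The mode of a Gamma(a, b) with a ≥ 1 (shape–rate) is (a−1)/b = 58/8.9 ≈ 6.517.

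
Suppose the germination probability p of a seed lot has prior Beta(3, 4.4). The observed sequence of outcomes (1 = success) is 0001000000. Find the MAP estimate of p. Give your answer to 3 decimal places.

Prior: Beta(3, 4.4).
Data: 1 success in 10 trials (from the sequence). The binomial likelihood contributes p(1−p)^9, so the posterior is Beta(3+1, 4.4+9) = Beta(4, 13.4).
For Beta(a, b) with a, b > 1 the mode is (a−1)/(a+b−2) = 3/15.4 ≈ 0.195.

p̂_MAP = 0.195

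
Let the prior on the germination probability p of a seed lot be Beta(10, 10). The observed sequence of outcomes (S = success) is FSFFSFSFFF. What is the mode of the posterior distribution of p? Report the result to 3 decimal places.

p̂_MAP = 0.429

Prior: Beta(10, 10).
Data: 3 successes in 10 trials (from the sequence). The binomial likelihood contributes p^3(1−p)^7, so the posterior is Beta(10+3, 10+7) = Beta(13, 17).
For Beta(a, b) with a, b > 1 the mode is (a−1)/(a+b−2) = 12/28 ≈ 0.429.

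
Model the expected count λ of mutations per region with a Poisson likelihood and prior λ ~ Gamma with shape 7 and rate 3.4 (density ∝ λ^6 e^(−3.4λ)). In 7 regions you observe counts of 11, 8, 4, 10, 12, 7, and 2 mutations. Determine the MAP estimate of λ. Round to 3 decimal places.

Σxᵢ = 11+8+4+10+12+7+2 = 54, with n = 7.
Posterior ∝ λ^6e^(−3.4λ) · λ^54e^(−7λ) = λ^60e^(−10.4λ), i.e. Gamma(shape=61, rate=10.4).
The mode of a Gamma(a, b) with a ≥ 1 (shape–rate) is (a−1)/b = 60/10.4 ≈ 5.769.

λ̂_MAP = 5.769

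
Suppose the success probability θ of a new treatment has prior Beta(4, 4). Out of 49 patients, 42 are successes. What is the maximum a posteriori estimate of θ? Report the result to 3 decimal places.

θ̂_MAP = 0.818

Prior: Beta(4, 4).
Data: 42 successes in 49 trials. The binomial likelihood contributes θ^42(1−θ)^7, so the posterior is Beta(4+42, 4+7) = Beta(46, 11).
For Beta(a, b) with a, b > 1 the mode is (a−1)/(a+b−2) = 45/55 ≈ 0.818.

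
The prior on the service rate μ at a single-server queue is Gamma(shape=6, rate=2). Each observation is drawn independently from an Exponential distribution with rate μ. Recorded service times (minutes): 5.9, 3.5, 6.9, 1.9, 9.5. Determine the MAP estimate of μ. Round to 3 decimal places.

μ̂_MAP = 0.337

The Exponential(rate=μ) likelihood is ∝ μ^n e^(−μΣtᵢ). Here n = 5 and Σtᵢ = 5.9 + 3.5 + 6.9 + 1.9 + 9.5 = 27.7.
Posterior ∝ μ^5e^(−2μ) · μ^5e^(−27.7μ) = μ^10e^(−29.7μ), i.e. Gamma(11, 29.7).
Mode = (a−1)/b = 10/29.7 ≈ 0.337.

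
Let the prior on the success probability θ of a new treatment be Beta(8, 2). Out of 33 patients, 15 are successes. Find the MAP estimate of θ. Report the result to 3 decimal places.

θ̂_MAP = 0.537

Prior: Beta(8, 2).
Data: 15 successes in 33 trials. The binomial likelihood contributes θ^15(1−θ)^18, so the posterior is Beta(8+15, 2+18) = Beta(23, 20).
For Beta(a, b) with a, b > 1 the mode is (a−1)/(a+b−2) = 22/41 ≈ 0.537.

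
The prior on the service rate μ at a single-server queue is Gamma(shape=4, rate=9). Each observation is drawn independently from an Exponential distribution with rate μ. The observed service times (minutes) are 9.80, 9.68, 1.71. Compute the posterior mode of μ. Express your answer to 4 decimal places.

The Exponential(rate=μ) likelihood is ∝ μ^n e^(−μΣtᵢ). Here n = 3 and Σtᵢ = 9.80 + 9.68 + 1.71 = 21.19.
Posterior ∝ μ^3e^(−9μ) · μ^3e^(−21.19μ) = μ^6e^(−30.19μ), i.e. Gamma(7, 30.19).
Mode = (a−1)/b = 6/30.19 ≈ 0.1987.

μ̂_MAP = 0.1987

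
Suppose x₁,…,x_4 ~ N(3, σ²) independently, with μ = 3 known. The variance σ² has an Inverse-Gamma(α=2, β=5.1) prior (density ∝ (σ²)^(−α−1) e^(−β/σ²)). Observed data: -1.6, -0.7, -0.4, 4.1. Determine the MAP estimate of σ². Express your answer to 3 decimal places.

σ̂²_MAP = 5.782

Sum of squared deviations about the known mean: SS = (-1.6−3)² + (-0.7−3)² + (-0.4−3)² + (4.1−3)² = 47.62.
The Normal likelihood contributes (σ²)^(−n/2) exp(−SS/(2σ²)), so the posterior is Inverse-Gamma(α + n/2, β + SS/2) = Inverse-Gamma(4, 28.91).
The mode of Inverse-Gamma(a, b) is b/(a+1) = 28.91/5 ≈ 5.782.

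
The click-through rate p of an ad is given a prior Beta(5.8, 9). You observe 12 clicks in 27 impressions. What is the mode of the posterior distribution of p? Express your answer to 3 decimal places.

Prior: Beta(5.8, 9).
Data: 12 successes in 27 trials. The binomial likelihood contributes p^12(1−p)^15, so the posterior is Beta(5.8+12, 9+15) = Beta(17.8, 24).
For Beta(a, b) with a, b > 1 the mode is (a−1)/(a+b−2) = 16.8/39.8 ≈ 0.422.

p̂_MAP = 0.422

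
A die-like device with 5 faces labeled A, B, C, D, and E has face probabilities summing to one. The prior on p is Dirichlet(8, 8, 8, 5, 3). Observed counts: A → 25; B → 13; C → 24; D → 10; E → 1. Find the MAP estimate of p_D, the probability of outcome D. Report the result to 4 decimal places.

MAP estimate of p_D = 0.1400

The posterior is Dirichlet(αᵢ + nᵢ) = Dirichlet(33, 21, 32, 15, 4).
For a Dirichlet(a₁,…,a_K) with all aᵢ > 1, the mode has j-th component (aⱼ − 1)/(Σaᵢ − K).
Here Σaᵢ = 105 and K = 5, so p_D = (15 − 1)/(105 − 5) = 14/100 ≈ 0.1400.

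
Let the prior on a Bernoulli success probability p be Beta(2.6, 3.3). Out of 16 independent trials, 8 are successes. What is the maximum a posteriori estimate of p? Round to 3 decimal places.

p̂_MAP = 0.482

Prior: Beta(2.6, 3.3).
Data: 8 successes in 16 trials. The binomial likelihood contributes p^8(1−p)^8, so the posterior is Beta(2.6+8, 3.3+8) = Beta(10.6, 11.3).
For Beta(a, b) with a, b > 1 the mode is (a−1)/(a+b−2) = 9.6/19.9 ≈ 0.482.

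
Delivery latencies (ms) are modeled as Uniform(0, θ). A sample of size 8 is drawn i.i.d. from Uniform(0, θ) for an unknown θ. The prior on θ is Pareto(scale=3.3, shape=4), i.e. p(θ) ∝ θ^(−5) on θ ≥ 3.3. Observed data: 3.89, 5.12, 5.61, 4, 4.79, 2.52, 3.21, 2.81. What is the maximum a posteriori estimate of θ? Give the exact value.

θ̂_MAP = 5.61

The Uniform(0, θ) likelihood is θ^(−n) for θ ≥ max(xᵢ), zero otherwise. Here max(xᵢ) = 5.61.
Posterior ∝ θ^(−5) · θ^(−8) = θ^(−13) on θ ≥ max(3.3, 5.61) = 5.61.
This density is strictly decreasing in θ, so the posterior mode lies at the lower boundary of the support.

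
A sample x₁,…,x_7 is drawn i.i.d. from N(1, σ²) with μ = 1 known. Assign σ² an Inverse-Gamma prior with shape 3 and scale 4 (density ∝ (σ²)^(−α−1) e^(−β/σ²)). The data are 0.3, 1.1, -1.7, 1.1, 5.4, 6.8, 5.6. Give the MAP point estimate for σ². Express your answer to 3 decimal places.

Sum of squared deviations about the known mean: SS = (0.3−1)² + (1.1−1)² + (-1.7−1)² + (1.1−1)² + (5.4−1)² + (6.8−1)² + (5.6−1)² = 81.96.
The Normal likelihood contributes (σ²)^(−n/2) exp(−SS/(2σ²)), so the posterior is Inverse-Gamma(α + n/2, β + SS/2) = Inverse-Gamma(6.5, 44.98).
The mode of Inverse-Gamma(a, b) is b/(a+1) = 44.98/7.5 ≈ 5.997.

σ̂²_MAP = 5.997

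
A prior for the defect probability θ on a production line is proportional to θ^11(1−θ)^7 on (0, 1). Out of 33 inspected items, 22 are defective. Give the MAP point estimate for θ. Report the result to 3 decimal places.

θ̂_MAP = 0.647

The prior density ∝ θ^11(1−θ)^7 is the kernel of Beta(12, 8).
Data: 22 successes in 33 trials. The binomial likelihood contributes θ^22(1−θ)^11, so the posterior is Beta(12+22, 8+11) = Beta(34, 19).
For Beta(a, b) with a, b > 1 the mode is (a−1)/(a+b−2) = 33/51 ≈ 0.647.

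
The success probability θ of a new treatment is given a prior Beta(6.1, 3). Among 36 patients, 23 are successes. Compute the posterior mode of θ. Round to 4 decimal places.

Prior: Beta(6.1, 3).
Data: 23 successes in 36 trials. The binomial likelihood contributes θ^23(1−θ)^13, so the posterior is Beta(6.1+23, 3+13) = Beta(29.1, 16).
For Beta(a, b) with a, b > 1 the mode is (a−1)/(a+b−2) = 28.1/43.1 ≈ 0.6520.

θ̂_MAP = 0.6520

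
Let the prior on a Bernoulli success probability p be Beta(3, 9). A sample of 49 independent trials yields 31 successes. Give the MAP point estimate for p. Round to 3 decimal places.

Prior: Beta(3, 9).
Data: 31 successes in 49 trials. The binomial likelihood contributes p^31(1−p)^18, so the posterior is Beta(3+31, 9+18) = Beta(34, 27).
For Beta(a, b) with a, b > 1 the mode is (a−1)/(a+b−2) = 33/59 ≈ 0.559.

p̂_MAP = 0.559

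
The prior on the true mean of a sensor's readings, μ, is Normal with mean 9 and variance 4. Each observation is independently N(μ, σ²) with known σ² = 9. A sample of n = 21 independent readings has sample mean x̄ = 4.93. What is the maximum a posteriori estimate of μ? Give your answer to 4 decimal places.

n = 21, x̄ = 4.93.
For a Normal prior and Normal likelihood with known variance, the posterior is Normal; its mode equals its mean, the precision-weighted average.
Prior precision 1/σ₀² = 1/4 = 0.25; data precision n/σ² = 21/9 = 7/3.
μ̂ = (0.25·9 + (7/3)·4.93) / (0.25 + 7/3) = (2063/150)/(31/12) = 4126/775 ≈ 5.3239.

μ̂_MAP = 5.3239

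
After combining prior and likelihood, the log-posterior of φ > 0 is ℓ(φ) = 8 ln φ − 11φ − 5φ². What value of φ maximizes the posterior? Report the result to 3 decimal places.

φ̂_MAP = 0.500

ℓ'(φ) = 8/φ − 11 − 10φ. Setting this to zero and multiplying by φ: 10φ² + 11φ − 8 = 0.
φ = (−11 + √(11² + 4·10·8)) / (2·10) = (−11 + √441) / 20 = (−11 + 21)/20 = 1/2.
ℓ''(φ) = −8/φ² − 10 < 0, confirming a maximum.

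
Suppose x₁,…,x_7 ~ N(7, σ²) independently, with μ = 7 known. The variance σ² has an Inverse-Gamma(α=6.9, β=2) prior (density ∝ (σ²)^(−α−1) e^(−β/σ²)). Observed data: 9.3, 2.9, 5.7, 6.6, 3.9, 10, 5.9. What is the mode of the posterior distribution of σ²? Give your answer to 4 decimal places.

Sum of squared deviations about the known mean: SS = (9.3−7)² + (2.9−7)² + (5.7−7)² + (6.6−7)² + (3.9−7)² + (10−7)² + (5.9−7)² = 43.77.
The Normal likelihood contributes (σ²)^(−n/2) exp(−SS/(2σ²)), so the posterior is Inverse-Gamma(α + n/2, β + SS/2) = Inverse-Gamma(10.4, 23.885).
The mode of Inverse-Gamma(a, b) is b/(a+1) = 23.885/11.4 ≈ 2.0952.

σ̂²_MAP = 2.0952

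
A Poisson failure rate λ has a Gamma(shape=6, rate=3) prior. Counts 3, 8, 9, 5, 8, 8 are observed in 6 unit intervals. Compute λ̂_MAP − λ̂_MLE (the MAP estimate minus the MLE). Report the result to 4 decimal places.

Σxᵢ = 41. Posterior is Gamma(47, 9); MAP = (47−1)/9 = 46/9 ≈ 5.11111.
MLE = x̄ = 41/6 ≈ 6.83333.
Difference = 46/9 − 41/6 = -31/18 ≈ -1.7222.

MAP − MLE = -1.7222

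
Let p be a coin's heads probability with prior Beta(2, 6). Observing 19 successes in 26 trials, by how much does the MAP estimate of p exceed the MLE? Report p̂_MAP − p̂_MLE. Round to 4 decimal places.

Posterior is Beta(21, 13); MAP = (21−1)/(34−2) = 20/32 ≈ 0.62500.
MLE ignores the prior: p̂_MLE = k/n = 19/26 ≈ 0.73077.
Difference = 20/32 − 19/26 = -11/104 ≈ -0.1058.

MAP − MLE = -0.1058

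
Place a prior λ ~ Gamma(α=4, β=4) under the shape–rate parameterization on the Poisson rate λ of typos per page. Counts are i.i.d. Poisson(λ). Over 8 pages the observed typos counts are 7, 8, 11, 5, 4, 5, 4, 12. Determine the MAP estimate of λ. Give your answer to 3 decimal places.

Σxᵢ = 7+8+11+5+4+5+4+12 = 56, with n = 8.
Posterior ∝ λ^3e^(−4λ) · λ^56e^(−8λ) = λ^59e^(−12λ), i.e. Gamma(shape=60, rate=12).
The mode of a Gamma(a, b) with a ≥ 1 (shape–rate) is (a−1)/b = 59/12 ≈ 4.917.

λ̂_MAP = 4.917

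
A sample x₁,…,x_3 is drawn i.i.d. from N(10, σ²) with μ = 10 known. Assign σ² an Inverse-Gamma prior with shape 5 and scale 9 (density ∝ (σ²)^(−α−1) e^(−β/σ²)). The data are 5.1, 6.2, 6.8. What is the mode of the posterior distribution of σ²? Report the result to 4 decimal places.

Sum of squared deviations about the known mean: SS = (5.1−10)² + (6.2−10)² + (6.8−10)² = 48.69.
The Normal likelihood contributes (σ²)^(−n/2) exp(−SS/(2σ²)), so the posterior is Inverse-Gamma(α + n/2, β + SS/2) = Inverse-Gamma(6.5, 33.345).
The mode of Inverse-Gamma(a, b) is b/(a+1) = 33.345/7.5 ≈ 4.4460.

σ̂²_MAP = 4.4460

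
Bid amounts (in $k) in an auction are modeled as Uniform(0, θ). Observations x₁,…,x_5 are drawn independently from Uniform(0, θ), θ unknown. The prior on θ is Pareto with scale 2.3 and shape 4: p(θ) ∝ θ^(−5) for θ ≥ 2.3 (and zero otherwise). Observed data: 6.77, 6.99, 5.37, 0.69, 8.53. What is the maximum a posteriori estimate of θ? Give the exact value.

The Uniform(0, θ) likelihood is θ^(−n) for θ ≥ max(xᵢ), zero otherwise. Here max(xᵢ) = 8.53.
Posterior ∝ θ^(−5) · θ^(−5) = θ^(−10) on θ ≥ max(2.3, 8.53) = 8.53.
This density is strictly decreasing in θ, so the posterior mode lies at the lower boundary of the support.

θ̂_MAP = 8.53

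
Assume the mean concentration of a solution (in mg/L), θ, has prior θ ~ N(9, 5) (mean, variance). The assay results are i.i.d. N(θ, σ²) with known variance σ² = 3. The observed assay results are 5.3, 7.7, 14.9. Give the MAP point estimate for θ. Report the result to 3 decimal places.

n = 3; x̄ = (5.3 + 7.7 + 14.9)/3 = 27.9/3 = 9.3.
For a Normal prior and Normal likelihood with known variance, the posterior is Normal; its mode equals its mean, the precision-weighted average.
Prior precision 1/σ₀² = 1/5 = 0.2; data precision n/σ² = 3/3 = 1.
θ̂ = (0.2·9 + 1·9.3) / (0.2 + 1) = 11.1/1.2 = 9.250.

θ̂_MAP = 9.250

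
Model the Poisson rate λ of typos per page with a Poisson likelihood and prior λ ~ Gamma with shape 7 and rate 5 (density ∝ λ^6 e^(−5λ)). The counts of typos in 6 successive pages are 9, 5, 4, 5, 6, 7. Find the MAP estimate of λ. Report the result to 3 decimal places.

λ̂_MAP = 3.818

Σxᵢ = 9+5+4+5+6+7 = 36, with n = 6.
Posterior ∝ λ^6e^(−5λ) · λ^36e^(−6λ) = λ^42e^(−11λ), i.e. Gamma(shape=43, rate=11).
The mode of a Gamma(a, b) with a ≥ 1 (shape–rate) is (a−1)/b = 42/11 ≈ 3.818.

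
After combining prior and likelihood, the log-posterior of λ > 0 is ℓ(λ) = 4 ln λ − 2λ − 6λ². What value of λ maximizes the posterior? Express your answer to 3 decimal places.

ℓ'(λ) = 4/λ − 2 − 12λ. Setting this to zero and multiplying by λ: 12λ² + 2λ − 4 = 0.
λ = (−2 + √(2² + 4·12·4)) / (2·12) = (−2 + √196) / 24 = (−2 + 14)/24 = 1/2.
ℓ''(λ) = −4/λ² − 12 < 0, confirming a maximum.

λ̂_MAP = 0.500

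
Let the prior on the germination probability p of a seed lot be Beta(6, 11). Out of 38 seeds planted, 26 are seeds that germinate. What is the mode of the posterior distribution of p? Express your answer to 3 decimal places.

Prior: Beta(6, 11).
Data: 26 successes in 38 trials. The binomial likelihood contributes p^26(1−p)^12, so the posterior is Beta(6+26, 11+12) = Beta(32, 23).
For Beta(a, b) with a, b > 1 the mode is (a−1)/(a+b−2) = 31/53 ≈ 0.585.

p̂_MAP = 0.585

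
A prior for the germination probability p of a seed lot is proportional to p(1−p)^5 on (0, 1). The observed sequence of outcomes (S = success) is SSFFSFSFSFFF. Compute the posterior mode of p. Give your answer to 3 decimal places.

p̂_MAP = 0.333

The prior density ∝ p(1−p)^5 is the kernel of Beta(2, 6).
Data: 5 successes in 12 trials (from the sequence). The binomial likelihood contributes p^5(1−p)^7, so the posterior is Beta(2+5, 6+7) = Beta(7, 13).
For Beta(a, b) with a, b > 1 the mode is (a−1)/(a+b−2) = 6/18 ≈ 0.333.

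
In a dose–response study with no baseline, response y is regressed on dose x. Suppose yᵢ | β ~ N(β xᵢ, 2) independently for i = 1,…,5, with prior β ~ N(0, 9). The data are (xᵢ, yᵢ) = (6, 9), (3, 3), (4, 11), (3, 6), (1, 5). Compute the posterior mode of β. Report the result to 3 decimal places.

β̂_MAP = 1.825

log p(β | y) = −Σ(yᵢ − βxᵢ)²/(2·2) − β²/(2·9) + const.
Setting the derivative to zero: Σxᵢ(yᵢ − βxᵢ)/2 − β/9 = 0, so β = Σxᵢyᵢ / (Σxᵢ² + σ²/τ²).
Σxᵢyᵢ = 6·9 + 3·3 + 4·11 + 3·6 + 1·5 = 130; Σxᵢ² = 71; σ²/τ² = 2/9.
β̂_MAP = 130 / (71 + 2/9) = 130/(641/9) = 1170/641 ≈ 1.825.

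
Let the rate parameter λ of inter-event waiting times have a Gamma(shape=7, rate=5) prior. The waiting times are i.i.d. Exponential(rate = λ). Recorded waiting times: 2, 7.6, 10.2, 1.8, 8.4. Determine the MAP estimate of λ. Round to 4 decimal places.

The Exponential(rate=λ) likelihood is ∝ λ^n e^(−λΣtᵢ). Here n = 5 and Σtᵢ = 2 + 7.6 + 10.2 + 1.8 + 8.4 = 30.
Posterior ∝ λ^6e^(−5λ) · λ^5e^(−30λ) = λ^11e^(−35λ), i.e. Gamma(12, 35).
Mode = (a−1)/b = 11/35 ≈ 0.3143.

λ̂_MAP = 0.3143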